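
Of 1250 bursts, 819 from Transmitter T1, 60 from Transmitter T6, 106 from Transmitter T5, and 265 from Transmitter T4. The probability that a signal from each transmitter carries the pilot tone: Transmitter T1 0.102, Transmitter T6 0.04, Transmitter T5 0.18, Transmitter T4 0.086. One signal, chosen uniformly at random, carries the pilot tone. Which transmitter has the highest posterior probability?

Transmitter T1

Prior × likelihood for each hypothesis:
  Transmitter T1: 0.6552 × 0.102 = 0.0668304
  Transmitter T6: 0.048 × 0.04 = 0.00192
  Transmitter T5: 0.0848 × 0.18 = 0.015264
  Transmitter T4: 0.212 × 0.086 = 0.018232
Total = 0.1022464.
Largest term belongs to Transmitter T1, so Transmitter T1 is most probable.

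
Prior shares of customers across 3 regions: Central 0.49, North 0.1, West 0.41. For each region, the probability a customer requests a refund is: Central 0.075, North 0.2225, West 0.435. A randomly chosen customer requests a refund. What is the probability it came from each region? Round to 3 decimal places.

By Bayes' rule, posterior ∝ prior × likelihood:
  Central: 0.49 × 0.075 = 0.03675
  North: 0.1 × 0.2225 = 0.02225
  West: 0.41 × 0.435 = 0.17835
Normalizing constant = 0.23735.
P(Central | refund) = 0.03675/0.23735 ≈ 0.155
P(North | refund) = 0.02225/0.23735 ≈ 0.094
P(West | refund) = 0.17835/0.23735 ≈ 0.751

Central 0.155, North 0.094, West 0.751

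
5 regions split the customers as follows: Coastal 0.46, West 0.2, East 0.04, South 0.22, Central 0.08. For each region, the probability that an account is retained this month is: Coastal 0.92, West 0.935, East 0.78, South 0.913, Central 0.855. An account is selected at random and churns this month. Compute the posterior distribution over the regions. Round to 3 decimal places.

Taking complements, P(churn | each) = Coastal 0.08, West 0.065, East 0.22, South 0.087, Central 0.145.
Compute prior × likelihood for every hypothesis:
  Coastal: 0.46 × 0.08 = 0.0368
  West: 0.2 × 0.065 = 0.013
  East: 0.04 × 0.22 = 0.0088
  South: 0.22 × 0.087 = 0.01914
  Central: 0.08 × 0.145 = 0.0116
Normalizing constant = 0.08934.
P(Coastal | churn) = 0.0368/0.08934 ≈ 0.412
P(West | churn) = 0.013/0.08934 ≈ 0.146
P(East | churn) = 0.0088/0.08934 ≈ 0.099
P(South | churn) = 0.01914/0.08934 ≈ 0.214
P(Central | churn) = 0.0116/0.08934 ≈ 0.130

Coastal 0.412, West 0.146, East 0.099, South 0.214, Central 0.130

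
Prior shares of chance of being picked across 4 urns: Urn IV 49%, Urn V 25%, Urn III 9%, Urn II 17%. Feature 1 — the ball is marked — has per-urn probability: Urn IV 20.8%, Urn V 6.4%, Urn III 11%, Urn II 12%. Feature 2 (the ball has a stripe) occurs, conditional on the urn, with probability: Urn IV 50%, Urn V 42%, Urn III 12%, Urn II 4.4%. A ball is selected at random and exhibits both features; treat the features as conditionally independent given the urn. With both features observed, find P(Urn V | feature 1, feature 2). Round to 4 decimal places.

0.1124

By Bayes' rule, posterior ∝ prior × likelihood:
  Urn IV: 0.49 × 0.208 × 0.5 = 0.05096
  Urn V: 0.25 × 0.064 × 0.42 = 0.00672
  Urn III: 0.09 × 0.11 × 0.12 = 0.001188
  Urn II: 0.17 × 0.12 × 0.044 = 0.0008976
Normalizing constant = 0.0597656.
P(Urn V | evidence) = 0.00672 / 0.0597656 ≈ 0.1124.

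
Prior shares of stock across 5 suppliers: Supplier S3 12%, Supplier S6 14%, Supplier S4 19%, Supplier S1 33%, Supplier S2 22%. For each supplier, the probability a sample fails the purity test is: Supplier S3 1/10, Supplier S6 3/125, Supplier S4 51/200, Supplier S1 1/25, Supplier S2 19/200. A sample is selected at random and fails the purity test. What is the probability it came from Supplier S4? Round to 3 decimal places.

Prior × likelihood for each hypothesis:
  Supplier S3: 0.12 × 0.1 = 0.012
  Supplier S6: 0.14 × 0.024 = 0.00336
  Supplier S4: 0.19 × 0.255 = 0.04845
  Supplier S1: 0.33 × 0.04 = 0.0132
  Supplier S2: 0.22 × 0.095 = 0.0209
Sum = 0.09791.
P(Supplier S4 | evidence) = 0.04845 / 0.09791 ≈ 0.495.

0.495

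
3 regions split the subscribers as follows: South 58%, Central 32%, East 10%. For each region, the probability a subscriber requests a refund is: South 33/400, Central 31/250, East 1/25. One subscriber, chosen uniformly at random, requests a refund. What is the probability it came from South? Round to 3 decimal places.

0.523

By Bayes' rule, posterior ∝ prior × likelihood:
  South: 0.58 × 0.0825 = 0.04785
  Central: 0.32 × 0.124 = 0.03968
  East: 0.1 × 0.04 = 0.004
Total = 0.09153.
P(South | evidence) = 0.04785 / 0.09153 ≈ 0.523.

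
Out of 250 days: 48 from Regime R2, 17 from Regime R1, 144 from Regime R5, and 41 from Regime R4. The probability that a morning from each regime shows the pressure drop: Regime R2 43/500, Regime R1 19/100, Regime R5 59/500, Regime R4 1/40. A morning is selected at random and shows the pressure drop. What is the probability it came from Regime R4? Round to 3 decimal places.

Compute prior × likelihood for every hypothesis:
  Regime R2: 0.192 × 0.086 = 0.016512
  Regime R1: 0.068 × 0.19 = 0.01292
  Regime R5: 0.576 × 0.118 = 0.067968
  Regime R4: 0.164 × 0.025 = 0.0041
Sum = 0.1015.
P(Regime R4 | evidence) = 0.0041 / 0.1015 ≈ 0.040.

0.040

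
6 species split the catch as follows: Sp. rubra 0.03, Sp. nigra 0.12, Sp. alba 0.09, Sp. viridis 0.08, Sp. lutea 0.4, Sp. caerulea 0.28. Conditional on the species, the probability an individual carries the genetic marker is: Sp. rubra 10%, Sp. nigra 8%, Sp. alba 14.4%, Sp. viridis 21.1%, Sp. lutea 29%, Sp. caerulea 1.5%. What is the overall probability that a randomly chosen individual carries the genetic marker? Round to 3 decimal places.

Compute prior × likelihood for every hypothesis:
  Sp. rubra: 0.03 × 0.1 = 0.003
  Sp. nigra: 0.12 × 0.08 = 0.0096
  Sp. alba: 0.09 × 0.144 = 0.01296
  Sp. viridis: 0.08 × 0.211 = 0.01688
  Sp. lutea: 0.4 × 0.29 = 0.116
  Sp. caerulea: 0.28 × 0.015 = 0.0042
P(marker) = 0.003 + 0.0096 + 0.01296 + 0.01688 + 0.116 + 0.0042 = 0.16264 → 0.163.

0.163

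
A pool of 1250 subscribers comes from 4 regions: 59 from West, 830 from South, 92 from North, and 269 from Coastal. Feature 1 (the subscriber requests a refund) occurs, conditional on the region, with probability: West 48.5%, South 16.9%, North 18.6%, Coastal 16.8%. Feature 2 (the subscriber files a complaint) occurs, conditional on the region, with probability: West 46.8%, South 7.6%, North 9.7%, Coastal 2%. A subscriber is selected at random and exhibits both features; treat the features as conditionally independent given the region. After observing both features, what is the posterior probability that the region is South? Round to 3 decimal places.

0.401

Unnormalized posteriors (prior × likelihood):
  West: 0.0472 × 0.485 × 0.468 = 0.010713456
  South: 0.664 × 0.169 × 0.076 = 0.008528416
  North: 0.0736 × 0.186 × 0.097 = 0.0013278912
  Coastal: 0.2152 × 0.168 × 0.02 = 0.000723072
Total = 0.0212928352.
P(South | evidence) = 0.008528416 / 0.0212928352 ≈ 0.401.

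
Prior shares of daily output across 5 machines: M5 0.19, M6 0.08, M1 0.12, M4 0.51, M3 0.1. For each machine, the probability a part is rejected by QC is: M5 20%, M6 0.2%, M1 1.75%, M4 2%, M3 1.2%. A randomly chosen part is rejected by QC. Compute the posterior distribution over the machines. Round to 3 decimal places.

M5 0.736, M6 0.003, M1 0.041, M4 0.197, M3 0.023

Unnormalized posteriors (prior × likelihood):
  M5: 0.19 × 0.2 = 0.038
  M6: 0.08 × 0.002 = 0.00016
  M1: 0.12 × 0.0175 = 0.0021
  M4: 0.51 × 0.02 = 0.0102
  M3: 0.1 × 0.012 = 0.0012
Sum = 0.05166.
P(M5 | rejected) = 0.038/0.05166 ≈ 0.736
P(M6 | rejected) = 0.00016/0.05166 ≈ 0.003
P(M1 | rejected) = 0.0021/0.05166 ≈ 0.041
P(M4 | rejected) = 0.0102/0.05166 ≈ 0.197
P(M3 | rejected) = 0.0012/0.05166 ≈ 0.023
(Check: 0.736+0.003+0.041+0.197+0.023 = 1.000.)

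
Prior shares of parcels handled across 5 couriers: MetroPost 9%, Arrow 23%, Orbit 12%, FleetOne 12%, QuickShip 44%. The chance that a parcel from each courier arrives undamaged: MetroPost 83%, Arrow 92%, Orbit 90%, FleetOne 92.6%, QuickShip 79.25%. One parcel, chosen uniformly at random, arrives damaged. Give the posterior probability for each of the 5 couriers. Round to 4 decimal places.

Taking complements, P(damaged | each) = MetroPost 0.17, Arrow 0.08, Orbit 0.1, FleetOne 0.074, QuickShip 0.2075.
Compute prior × likelihood for every hypothesis:
  MetroPost: 0.09 × 0.17 = 0.0153
  Arrow: 0.23 × 0.08 = 0.0184
  Orbit: 0.12 × 0.1 = 0.012
  FleetOne: 0.12 × 0.074 = 0.00888
  QuickShip: 0.44 × 0.2075 = 0.0913
Normalizing constant = 0.14588.
P(MetroPost | damaged) = 0.0153/0.14588 ≈ 0.1049
P(Arrow | damaged) = 0.0184/0.14588 ≈ 0.1261
P(Orbit | damaged) = 0.012/0.14588 ≈ 0.0823
P(FleetOne | damaged) = 0.00888/0.14588 ≈ 0.0609
P(QuickShip | damaged) = 0.0913/0.14588 ≈ 0.6259

MetroPost 0.1049, Arrow 0.1261, Orbit 0.0823, FleetOne 0.0609, QuickShip 0.6259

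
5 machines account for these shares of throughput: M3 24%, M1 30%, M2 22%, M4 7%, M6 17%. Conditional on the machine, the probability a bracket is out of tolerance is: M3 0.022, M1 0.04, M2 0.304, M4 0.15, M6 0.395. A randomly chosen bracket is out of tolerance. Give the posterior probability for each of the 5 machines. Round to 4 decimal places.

M3 0.0326, M1 0.0742, M2 0.4133, M4 0.0649, M6 0.4150

By Bayes' rule, posterior ∝ prior × likelihood:
  M3: 0.24 × 0.022 = 0.00528
  M1: 0.3 × 0.04 = 0.012
  M2: 0.22 × 0.304 = 0.06688
  M4: 0.07 × 0.15 = 0.0105
  M6: 0.17 × 0.395 = 0.06715
Normalizing constant = 0.16181.
P(M3 | oversize) = 0.00528/0.16181 ≈ 0.0326
P(M1 | oversize) = 0.012/0.16181 ≈ 0.0742
P(M2 | oversize) = 0.06688/0.16181 ≈ 0.4133
P(M4 | oversize) = 0.0105/0.16181 ≈ 0.0649
P(M6 | oversize) = 0.06715/0.16181 ≈ 0.4150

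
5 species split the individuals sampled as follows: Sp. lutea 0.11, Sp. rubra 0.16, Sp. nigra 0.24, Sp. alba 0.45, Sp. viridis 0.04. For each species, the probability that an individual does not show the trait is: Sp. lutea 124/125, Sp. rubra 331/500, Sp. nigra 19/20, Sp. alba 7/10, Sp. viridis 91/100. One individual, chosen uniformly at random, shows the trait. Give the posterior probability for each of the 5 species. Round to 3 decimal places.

Sp. lutea 0.004, Sp. rubra 0.263, Sp. nigra 0.058, Sp. alba 0.657, Sp. viridis 0.018

Taking complements, P(trait | each) = Sp. lutea 0.008, Sp. rubra 0.338, Sp. nigra 0.05, Sp. alba 0.3, Sp. viridis 0.09.
Unnormalized posteriors (prior × likelihood):
  Sp. lutea: 0.11 × 0.008 = 0.00088
  Sp. rubra: 0.16 × 0.338 = 0.05408
  Sp. nigra: 0.24 × 0.05 = 0.012
  Sp. alba: 0.45 × 0.3 = 0.135
  Sp. viridis: 0.04 × 0.09 = 0.0036
Sum = 0.20556.
P(Sp. lutea | trait) = 0.00088/0.20556 ≈ 0.004
P(Sp. rubra | trait) = 0.05408/0.20556 ≈ 0.263
P(Sp. nigra | trait) = 0.012/0.20556 ≈ 0.058
P(Sp. alba | trait) = 0.135/0.20556 ≈ 0.657
P(Sp. viridis | trait) = 0.0036/0.20556 ≈ 0.018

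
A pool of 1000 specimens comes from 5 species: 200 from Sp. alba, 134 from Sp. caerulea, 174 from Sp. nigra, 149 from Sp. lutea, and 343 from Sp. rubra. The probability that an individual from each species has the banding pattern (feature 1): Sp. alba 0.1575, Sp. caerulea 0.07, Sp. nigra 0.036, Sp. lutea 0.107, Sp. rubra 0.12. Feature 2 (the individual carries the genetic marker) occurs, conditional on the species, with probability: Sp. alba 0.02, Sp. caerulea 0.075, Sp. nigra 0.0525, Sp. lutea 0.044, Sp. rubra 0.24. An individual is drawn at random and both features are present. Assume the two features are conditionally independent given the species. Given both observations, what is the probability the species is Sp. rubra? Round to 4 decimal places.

Compute prior × likelihood for every hypothesis:
  Sp. alba: 0.2 × 0.1575 × 0.02 = 0.00063
  Sp. caerulea: 0.134 × 0.07 × 0.075 = 0.0007035
  Sp. nigra: 0.174 × 0.036 × 0.0525 = 0.00032886
  Sp. lutea: 0.149 × 0.107 × 0.044 = 0.000701492
  Sp. rubra: 0.343 × 0.12 × 0.24 = 0.0098784
Normalizing constant = 0.012242252.
P(Sp. rubra | evidence) = 0.0098784 / 0.012242252 ≈ 0.8069.

0.8069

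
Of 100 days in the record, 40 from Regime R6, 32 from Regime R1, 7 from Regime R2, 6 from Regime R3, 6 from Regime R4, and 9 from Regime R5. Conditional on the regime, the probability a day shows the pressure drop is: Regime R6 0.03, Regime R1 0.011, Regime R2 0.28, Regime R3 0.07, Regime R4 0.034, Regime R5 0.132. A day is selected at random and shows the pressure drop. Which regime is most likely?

Regime R2

By Bayes' rule, posterior ∝ prior × likelihood:
  Regime R6: 0.4 × 0.03 = 0.012
  Regime R1: 0.32 × 0.011 = 0.00352
  Regime R2: 0.07 × 0.28 = 0.0196
  Regime R3: 0.06 × 0.07 = 0.0042
  Regime R4: 0.06 × 0.034 = 0.00204
  Regime R5: 0.09 × 0.132 = 0.01188
Total = 0.05324.
Largest term belongs to Regime R2, so Regime R2 is most probable.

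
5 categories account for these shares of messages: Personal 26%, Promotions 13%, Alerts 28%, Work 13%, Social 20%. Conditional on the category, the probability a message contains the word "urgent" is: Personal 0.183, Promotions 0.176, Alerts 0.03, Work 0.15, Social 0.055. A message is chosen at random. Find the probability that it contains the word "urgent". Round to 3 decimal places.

Prior × likelihood for each hypothesis:
  Personal: 0.26 × 0.183 = 0.04758
  Promotions: 0.13 × 0.176 = 0.02288
  Alerts: 0.28 × 0.03 = 0.0084
  Work: 0.13 × 0.15 = 0.0195
  Social: 0.2 × 0.055 = 0.011
P(urgent-flag) = 0.04758 + 0.02288 + 0.0084 + 0.0195 + 0.011 = 0.10936 → 0.109.

0.109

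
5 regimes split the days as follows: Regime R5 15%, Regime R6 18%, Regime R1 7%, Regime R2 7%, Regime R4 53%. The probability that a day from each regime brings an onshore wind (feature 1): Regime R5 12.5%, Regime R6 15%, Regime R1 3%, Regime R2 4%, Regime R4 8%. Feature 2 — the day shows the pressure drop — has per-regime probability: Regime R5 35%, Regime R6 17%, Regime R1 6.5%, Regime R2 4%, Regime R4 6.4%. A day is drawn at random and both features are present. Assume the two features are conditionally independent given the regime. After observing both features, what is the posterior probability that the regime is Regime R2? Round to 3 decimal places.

By Bayes' rule, posterior ∝ prior × likelihood:
  Regime R5: 0.15 × 0.125 × 0.35 = 0.0065625
  Regime R6: 0.18 × 0.15 × 0.17 = 0.00459
  Regime R1: 0.07 × 0.03 × 0.065 = 0.0001365
  Regime R2: 0.07 × 0.04 × 0.04 = 0.000112
  Regime R4: 0.53 × 0.08 × 0.064 = 0.0027136
Normalizing constant = 0.0141146.
P(Regime R2 | evidence) = 0.000112 / 0.0141146 ≈ 0.008.

0.008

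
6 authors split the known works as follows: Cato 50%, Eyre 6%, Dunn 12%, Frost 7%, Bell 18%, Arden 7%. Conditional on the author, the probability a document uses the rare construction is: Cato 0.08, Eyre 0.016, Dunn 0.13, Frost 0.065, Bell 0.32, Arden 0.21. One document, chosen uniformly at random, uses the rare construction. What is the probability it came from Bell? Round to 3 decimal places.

Unnormalized posteriors (prior × likelihood):
  Cato: 0.5 × 0.08 = 0.04
  Eyre: 0.06 × 0.016 = 0.00096
  Dunn: 0.12 × 0.13 = 0.0156
  Frost: 0.07 × 0.065 = 0.00455
  Bell: 0.18 × 0.32 = 0.0576
  Arden: 0.07 × 0.21 = 0.0147
Sum = 0.13341.
P(Bell | evidence) = 0.0576 / 0.13341 ≈ 0.432.

0.432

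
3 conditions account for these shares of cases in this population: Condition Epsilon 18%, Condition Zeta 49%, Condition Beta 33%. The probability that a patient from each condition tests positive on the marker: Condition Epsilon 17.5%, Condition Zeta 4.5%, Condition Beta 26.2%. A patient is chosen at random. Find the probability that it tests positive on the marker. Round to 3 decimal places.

Compute prior × likelihood for every hypothesis:
  Condition Epsilon: 0.18 × 0.175 = 0.0315
  Condition Zeta: 0.49 × 0.045 = 0.02205
  Condition Beta: 0.33 × 0.262 = 0.08646
P(marker-positive) = 0.0315 + 0.02205 + 0.08646 = 0.14001 → 0.140.

0.140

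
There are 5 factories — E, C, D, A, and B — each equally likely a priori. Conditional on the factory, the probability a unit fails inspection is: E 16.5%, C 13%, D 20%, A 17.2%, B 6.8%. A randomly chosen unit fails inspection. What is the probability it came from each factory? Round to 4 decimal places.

Since the prior is uniform, the posterior is proportional to the likelihood:
  E: 0.165
  C: 0.13
  D: 0.2
  A: 0.172
  B: 0.068
Total = 0.735.
P(E | nonconforming) = 0.165/0.735 ≈ 0.2245
P(C | nonconforming) = 0.13/0.735 ≈ 0.1769
P(D | nonconforming) = 0.2/0.735 ≈ 0.2721
P(A | nonconforming) = 0.172/0.735 ≈ 0.2340
P(B | nonconforming) = 0.068/0.735 ≈ 0.0925
(Check: 0.2245+0.1769+0.2721+0.2340+0.0925 = 1.0000.)

E 0.2245, C 0.1769, D 0.2721, A 0.2340, B 0.0925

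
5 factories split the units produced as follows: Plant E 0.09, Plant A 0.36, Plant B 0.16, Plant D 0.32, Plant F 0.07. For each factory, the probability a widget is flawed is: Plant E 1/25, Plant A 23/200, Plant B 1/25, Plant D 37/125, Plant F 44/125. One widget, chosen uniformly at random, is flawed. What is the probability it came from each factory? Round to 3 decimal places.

Plant E 0.021, Plant A 0.242, Plant B 0.037, Plant D 0.555, Plant F 0.144

Prior × likelihood for each hypothesis:
  Plant E: 0.09 × 0.04 = 0.0036
  Plant A: 0.36 × 0.115 = 0.0414
  Plant B: 0.16 × 0.04 = 0.0064
  Plant D: 0.32 × 0.296 = 0.09472
  Plant F: 0.07 × 0.352 = 0.02464
Sum = 0.17076.
P(Plant E | flawed) = 0.0036/0.17076 ≈ 0.021
P(Plant A | flawed) = 0.0414/0.17076 ≈ 0.242
P(Plant B | flawed) = 0.0064/0.17076 ≈ 0.037
P(Plant D | flawed) = 0.09472/0.17076 ≈ 0.555
P(Plant F | flawed) = 0.02464/0.17076 ≈ 0.144
(Check: 0.021+0.242+0.037+0.555+0.144 = 0.999.)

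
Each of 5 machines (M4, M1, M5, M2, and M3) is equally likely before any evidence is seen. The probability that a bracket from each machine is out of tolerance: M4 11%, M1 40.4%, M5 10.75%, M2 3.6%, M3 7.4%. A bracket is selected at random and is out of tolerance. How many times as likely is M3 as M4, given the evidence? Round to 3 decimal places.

0.673

With a uniform prior (1/5 each), posterior ∝ likelihood:
  M4: 0.11
  M1: 0.404
  M5: 0.1075
  M2: 0.036
  M3: 0.074
Sum = 0.7315.
The ratio is 0.074 / 0.11 (the normalizer cancels) = 0.673.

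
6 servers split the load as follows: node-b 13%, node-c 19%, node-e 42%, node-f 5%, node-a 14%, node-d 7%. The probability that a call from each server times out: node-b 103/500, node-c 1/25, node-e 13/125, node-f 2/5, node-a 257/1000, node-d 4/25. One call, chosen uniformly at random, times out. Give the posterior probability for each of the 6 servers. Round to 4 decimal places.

Unnormalized posteriors (prior × likelihood):
  node-b: 0.13 × 0.206 = 0.02678
  node-c: 0.19 × 0.04 = 0.0076
  node-e: 0.42 × 0.104 = 0.04368
  node-f: 0.05 × 0.4 = 0.02
  node-a: 0.14 × 0.257 = 0.03598
  node-d: 0.07 × 0.16 = 0.0112
Sum = 0.14524.
P(node-b | timeout) = 0.02678/0.14524 ≈ 0.1844
P(node-c | timeout) = 0.0076/0.14524 ≈ 0.0523
P(node-e | timeout) = 0.04368/0.14524 ≈ 0.3007
P(node-f | timeout) = 0.02/0.14524 ≈ 0.1377
P(node-a | timeout) = 0.03598/0.14524 ≈ 0.2477
P(node-d | timeout) = 0.0112/0.14524 ≈ 0.0771

node-b 0.1844, node-c 0.0523, node-e 0.3007, node-f 0.1377, node-a 0.2477, node-d 0.0771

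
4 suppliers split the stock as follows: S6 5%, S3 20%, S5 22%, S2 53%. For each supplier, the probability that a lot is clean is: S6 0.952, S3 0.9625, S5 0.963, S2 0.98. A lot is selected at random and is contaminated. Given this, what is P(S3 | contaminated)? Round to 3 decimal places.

0.262

Taking complements, P(contaminated | each) = S6 0.048, S3 0.0375, S5 0.037, S2 0.02.
Prior × likelihood for each hypothesis:
  S6: 0.05 × 0.048 = 0.0024
  S3: 0.2 × 0.0375 = 0.0075
  S5: 0.22 × 0.037 = 0.00814
  S2: 0.53 × 0.02 = 0.0106
Total = 0.02864.
P(S3 | evidence) = 0.0075 / 0.02864 ≈ 0.262.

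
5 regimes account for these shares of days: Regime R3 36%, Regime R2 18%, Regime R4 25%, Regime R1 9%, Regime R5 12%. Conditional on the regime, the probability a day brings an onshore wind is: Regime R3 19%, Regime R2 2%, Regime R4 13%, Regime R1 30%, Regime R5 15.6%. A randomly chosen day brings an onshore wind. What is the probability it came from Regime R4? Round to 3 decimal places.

Prior × likelihood for each hypothesis:
  Regime R3: 0.36 × 0.19 = 0.0684
  Regime R2: 0.18 × 0.02 = 0.0036
  Regime R4: 0.25 × 0.13 = 0.0325
  Regime R1: 0.09 × 0.3 = 0.027
  Regime R5: 0.12 × 0.156 = 0.01872
Normalizing constant = 0.15022.
P(Regime R4 | evidence) = 0.0325 / 0.15022 ≈ 0.216.

0.216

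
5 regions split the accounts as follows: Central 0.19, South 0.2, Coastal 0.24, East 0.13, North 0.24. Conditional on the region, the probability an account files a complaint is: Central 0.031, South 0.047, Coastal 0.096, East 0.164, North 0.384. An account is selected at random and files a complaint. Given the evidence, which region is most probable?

North

Compute prior × likelihood for every hypothesis:
  Central: 0.19 × 0.031 = 0.00589
  South: 0.2 × 0.047 = 0.0094
  Coastal: 0.24 × 0.096 = 0.02304
  East: 0.13 × 0.164 = 0.02132
  North: 0.24 × 0.384 = 0.09216
Sum = 0.15181.
Largest term belongs to North, so North is most probable.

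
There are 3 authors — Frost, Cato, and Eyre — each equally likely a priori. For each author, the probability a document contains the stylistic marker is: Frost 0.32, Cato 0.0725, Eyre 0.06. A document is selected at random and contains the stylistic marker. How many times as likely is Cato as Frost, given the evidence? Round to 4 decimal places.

With a uniform prior (1/3 each), posterior ∝ likelihood:
  Frost: 0.32
  Cato: 0.0725
  Eyre: 0.06
Normalizing constant = 0.4525.
The ratio is 0.0725 / 0.32 (the normalizer cancels) = 0.2266.

0.2266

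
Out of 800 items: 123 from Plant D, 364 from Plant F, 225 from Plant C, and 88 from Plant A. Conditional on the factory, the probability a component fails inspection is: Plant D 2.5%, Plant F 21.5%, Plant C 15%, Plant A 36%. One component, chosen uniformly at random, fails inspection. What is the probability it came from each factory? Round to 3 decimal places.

By Bayes' rule, posterior ∝ prior × likelihood:
  Plant D: 0.15375 × 0.025 = 0.00384375
  Plant F: 0.455 × 0.215 = 0.097825
  Plant C: 0.28125 × 0.15 = 0.0421875
  Plant A: 0.11 × 0.36 = 0.0396
Total = 0.18345625.
P(Plant D | nonconforming) = 0.00384375/0.18345625 ≈ 0.021
P(Plant F | nonconforming) = 0.097825/0.18345625 ≈ 0.533
P(Plant C | nonconforming) = 0.0421875/0.18345625 ≈ 0.230
P(Plant A | nonconforming) = 0.0396/0.18345625 ≈ 0.216
(Check: 0.021+0.533+0.230+0.216 = 1.000.)

Plant D 0.021, Plant F 0.533, Plant C 0.230, Plant A 0.216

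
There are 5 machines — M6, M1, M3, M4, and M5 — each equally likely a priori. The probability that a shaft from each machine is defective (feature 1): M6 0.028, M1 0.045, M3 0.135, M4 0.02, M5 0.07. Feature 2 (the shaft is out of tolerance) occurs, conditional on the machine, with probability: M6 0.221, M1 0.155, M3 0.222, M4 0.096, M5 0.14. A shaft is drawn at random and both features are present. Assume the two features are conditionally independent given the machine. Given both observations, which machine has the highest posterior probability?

M3

Since the prior is uniform, the posterior is proportional to the likelihood:
  M6: 0.028 × 0.221 = 0.006188
  M1: 0.045 × 0.155 = 0.006975
  M3: 0.135 × 0.222 = 0.02997
  M4: 0.02 × 0.096 = 0.00192
  M5: 0.07 × 0.14 = 0.0098
Normalizing constant = 0.054853.
Largest term belongs to M3, so M3 is most probable.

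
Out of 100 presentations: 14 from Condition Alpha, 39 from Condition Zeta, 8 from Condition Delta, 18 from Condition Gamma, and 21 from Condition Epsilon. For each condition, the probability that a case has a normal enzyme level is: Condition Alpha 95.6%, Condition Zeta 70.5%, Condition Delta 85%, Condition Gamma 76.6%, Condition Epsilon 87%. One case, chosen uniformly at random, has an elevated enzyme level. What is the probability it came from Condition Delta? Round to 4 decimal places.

Taking complements, P(elevated | each) = Condition Alpha 0.044, Condition Zeta 0.295, Condition Delta 0.15, Condition Gamma 0.234, Condition Epsilon 0.13.
Compute prior × likelihood for every hypothesis:
  Condition Alpha: 0.14 × 0.044 = 0.00616
  Condition Zeta: 0.39 × 0.295 = 0.11505
  Condition Delta: 0.08 × 0.15 = 0.012
  Condition Gamma: 0.18 × 0.234 = 0.04212
  Condition Epsilon: 0.21 × 0.13 = 0.0273
Sum = 0.20263.
P(Condition Delta | evidence) = 0.012 / 0.20263 ≈ 0.0592.

0.0592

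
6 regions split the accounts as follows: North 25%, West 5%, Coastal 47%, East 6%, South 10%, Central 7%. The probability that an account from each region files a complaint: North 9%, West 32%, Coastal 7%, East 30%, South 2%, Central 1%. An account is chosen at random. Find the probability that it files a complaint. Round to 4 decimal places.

0.0921

By Bayes' rule, posterior ∝ prior × likelihood:
  North: 0.25 × 0.09 = 0.0225
  West: 0.05 × 0.32 = 0.016
  Coastal: 0.47 × 0.07 = 0.0329
  East: 0.06 × 0.3 = 0.018
  South: 0.1 × 0.02 = 0.002
  Central: 0.07 × 0.01 = 0.0007
P(complaint) = 0.0225 + 0.016 + 0.0329 + 0.018 + 0.002 + 0.0007 = 0.0921 → 0.0921.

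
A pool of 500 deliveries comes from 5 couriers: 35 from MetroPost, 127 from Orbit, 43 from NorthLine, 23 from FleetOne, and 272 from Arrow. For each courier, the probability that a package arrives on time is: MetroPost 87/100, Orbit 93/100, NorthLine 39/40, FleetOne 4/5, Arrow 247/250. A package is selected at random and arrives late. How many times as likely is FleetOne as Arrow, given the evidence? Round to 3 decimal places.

Taking complements, P(late | each) = MetroPost 0.13, Orbit 0.07, NorthLine 0.025, FleetOne 0.2, Arrow 0.012.
Unnormalized posteriors (prior × likelihood):
  MetroPost: 0.07 × 0.13 = 0.0091
  Orbit: 0.254 × 0.07 = 0.01778
  NorthLine: 0.086 × 0.025 = 0.00215
  FleetOne: 0.046 × 0.2 = 0.0092
  Arrow: 0.544 × 0.012 = 0.006528
Normalizing constant = 0.044758.
The ratio is 0.0092 / 0.006528 (the normalizer cancels) = 1.409.

1.409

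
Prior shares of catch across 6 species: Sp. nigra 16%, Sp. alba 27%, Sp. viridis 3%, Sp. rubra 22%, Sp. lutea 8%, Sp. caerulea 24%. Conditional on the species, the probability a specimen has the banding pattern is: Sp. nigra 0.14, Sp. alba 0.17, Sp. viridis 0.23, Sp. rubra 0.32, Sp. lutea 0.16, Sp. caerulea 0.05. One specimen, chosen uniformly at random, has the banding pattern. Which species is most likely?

Unnormalized posteriors (prior × likelihood):
  Sp. nigra: 0.16 × 0.14 = 0.0224
  Sp. alba: 0.27 × 0.17 = 0.0459
  Sp. viridis: 0.03 × 0.23 = 0.0069
  Sp. rubra: 0.22 × 0.32 = 0.0704
  Sp. lutea: 0.08 × 0.16 = 0.0128
  Sp. caerulea: 0.24 × 0.05 = 0.012
Normalizing constant = 0.1704.
Largest term belongs to Sp. rubra, so Sp. rubra is most probable.

Sp. rubra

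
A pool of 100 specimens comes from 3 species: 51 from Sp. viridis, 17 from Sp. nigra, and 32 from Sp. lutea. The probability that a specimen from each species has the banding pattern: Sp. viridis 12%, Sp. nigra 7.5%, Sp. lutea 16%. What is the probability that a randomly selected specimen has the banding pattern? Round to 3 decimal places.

0.125

Unnormalized posteriors (prior × likelihood):
  Sp. viridis: 0.51 × 0.12 = 0.0612
  Sp. nigra: 0.17 × 0.075 = 0.01275
  Sp. lutea: 0.32 × 0.16 = 0.0512
P(banded) = 0.0612 + 0.01275 + 0.0512 = 0.12515 → 0.125.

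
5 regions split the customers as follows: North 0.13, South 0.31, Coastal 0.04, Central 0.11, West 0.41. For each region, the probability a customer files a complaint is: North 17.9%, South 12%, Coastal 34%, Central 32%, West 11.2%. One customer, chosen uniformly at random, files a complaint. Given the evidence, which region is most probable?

Prior × likelihood for each hypothesis:
  North: 0.13 × 0.179 = 0.02327
  South: 0.31 × 0.12 = 0.0372
  Coastal: 0.04 × 0.34 = 0.0136
  Central: 0.11 × 0.32 = 0.0352
  West: 0.41 × 0.112 = 0.04592
Total = 0.15519.
Largest term belongs to West, so West is most probable.

West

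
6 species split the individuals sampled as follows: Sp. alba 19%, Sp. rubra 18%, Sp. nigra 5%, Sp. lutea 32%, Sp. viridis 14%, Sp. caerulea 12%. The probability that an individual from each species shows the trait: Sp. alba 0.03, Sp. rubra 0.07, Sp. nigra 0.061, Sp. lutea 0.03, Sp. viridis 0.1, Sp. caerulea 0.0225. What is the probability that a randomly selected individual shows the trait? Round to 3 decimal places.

Compute prior × likelihood for every hypothesis:
  Sp. alba: 0.19 × 0.03 = 0.0057
  Sp. rubra: 0.18 × 0.07 = 0.0126
  Sp. nigra: 0.05 × 0.061 = 0.00305
  Sp. lutea: 0.32 × 0.03 = 0.0096
  Sp. viridis: 0.14 × 0.1 = 0.014
  Sp. caerulea: 0.12 × 0.0225 = 0.0027
P(trait) = 0.0057 + 0.0126 + 0.00305 + 0.0096 + 0.014 + 0.0027 = 0.04765 → 0.048.

0.048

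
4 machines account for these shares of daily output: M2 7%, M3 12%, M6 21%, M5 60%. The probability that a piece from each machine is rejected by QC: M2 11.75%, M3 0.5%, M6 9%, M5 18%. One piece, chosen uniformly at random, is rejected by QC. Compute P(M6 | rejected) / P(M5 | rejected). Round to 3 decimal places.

Unnormalized posteriors (prior × likelihood):
  M2: 0.07 × 0.1175 = 0.008225
  M3: 0.12 × 0.005 = 0.0006
  M6: 0.21 × 0.09 = 0.0189
  M5: 0.6 × 0.18 = 0.108
Normalizing constant = 0.135725.
The ratio is 0.0189 / 0.108 (the normalizer cancels) = 0.175.

0.175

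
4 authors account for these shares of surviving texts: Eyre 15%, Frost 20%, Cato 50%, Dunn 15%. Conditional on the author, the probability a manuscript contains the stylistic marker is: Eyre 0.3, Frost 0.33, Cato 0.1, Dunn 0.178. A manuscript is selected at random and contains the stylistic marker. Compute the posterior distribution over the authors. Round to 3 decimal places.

Eyre 0.240, Frost 0.352, Cato 0.266, Dunn 0.142

Prior × likelihood for each hypothesis:
  Eyre: 0.15 × 0.3 = 0.045
  Frost: 0.2 × 0.33 = 0.066
  Cato: 0.5 × 0.1 = 0.05
  Dunn: 0.15 × 0.178 = 0.0267
Sum = 0.1877.
P(Eyre | marker) = 0.045/0.1877 ≈ 0.240
P(Frost | marker) = 0.066/0.1877 ≈ 0.352
P(Cato | marker) = 0.05/0.1877 ≈ 0.266
P(Dunn | marker) = 0.0267/0.1877 ≈ 0.142
(Check: 0.240+0.352+0.266+0.142 = 1.000.)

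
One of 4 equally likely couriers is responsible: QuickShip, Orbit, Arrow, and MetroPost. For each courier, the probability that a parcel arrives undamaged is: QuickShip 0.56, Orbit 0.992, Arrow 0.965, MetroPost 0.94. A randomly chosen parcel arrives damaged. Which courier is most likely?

Taking complements, P(damaged | each) = QuickShip 0.44, Orbit 0.008, Arrow 0.035, MetroPost 0.06.
Since the prior is uniform, the posterior is proportional to the likelihood:
  QuickShip: 0.44
  Orbit: 0.008
  Arrow: 0.035
  MetroPost: 0.06
Total = 0.543.
Largest term belongs to QuickShip, so QuickShip is most probable.

QuickShip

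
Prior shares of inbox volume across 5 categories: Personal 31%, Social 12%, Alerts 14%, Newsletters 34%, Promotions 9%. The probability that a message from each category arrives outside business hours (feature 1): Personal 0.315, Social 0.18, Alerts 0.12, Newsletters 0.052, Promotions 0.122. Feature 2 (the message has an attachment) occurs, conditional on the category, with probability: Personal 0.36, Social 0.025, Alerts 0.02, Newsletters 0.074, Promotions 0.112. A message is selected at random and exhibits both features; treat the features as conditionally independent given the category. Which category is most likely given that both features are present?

Personal

Unnormalized posteriors (prior × likelihood):
  Personal: 0.31 × 0.315 × 0.36 = 0.035154
  Social: 0.12 × 0.18 × 0.025 = 0.00054
  Alerts: 0.14 × 0.12 × 0.02 = 0.000336
  Newsletters: 0.34 × 0.052 × 0.074 = 0.00130832
  Promotions: 0.09 × 0.122 × 0.112 = 0.00122976
Sum = 0.03856808.
Largest term belongs to Personal, so Personal is most probable.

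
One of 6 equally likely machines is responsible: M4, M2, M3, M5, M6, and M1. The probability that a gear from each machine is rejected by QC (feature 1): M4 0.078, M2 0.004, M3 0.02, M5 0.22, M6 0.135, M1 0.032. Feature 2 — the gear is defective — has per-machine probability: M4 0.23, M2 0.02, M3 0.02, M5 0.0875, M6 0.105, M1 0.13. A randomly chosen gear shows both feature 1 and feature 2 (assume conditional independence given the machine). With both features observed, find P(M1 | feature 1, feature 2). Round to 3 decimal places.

Since the prior is uniform, the posterior is proportional to the likelihood:
  M4: 0.078 × 0.23 = 0.01794
  M2: 0.004 × 0.02 = 0.00008
  M3: 0.02 × 0.02 = 0.0004
  M5: 0.22 × 0.0875 = 0.01925
  M6: 0.135 × 0.105 = 0.014175
  M1: 0.032 × 0.13 = 0.00416
Sum = 0.056005.
P(M1 | evidence) = 0.00416 / 0.056005 ≈ 0.074.

0.074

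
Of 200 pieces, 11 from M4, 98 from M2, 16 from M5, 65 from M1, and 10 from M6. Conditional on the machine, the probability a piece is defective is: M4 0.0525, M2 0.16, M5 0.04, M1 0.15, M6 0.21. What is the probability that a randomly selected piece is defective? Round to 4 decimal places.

0.1437

Compute prior × likelihood for every hypothesis:
  M4: 0.055 × 0.0525 = 0.0028875
  M2: 0.49 × 0.16 = 0.0784
  M5: 0.08 × 0.04 = 0.0032
  M1: 0.325 × 0.15 = 0.04875
  M6: 0.05 × 0.21 = 0.0105
P(defective) = 0.0028875 + 0.0784 + 0.0032 + 0.04875 + 0.0105 = 0.1437375 → 0.1437.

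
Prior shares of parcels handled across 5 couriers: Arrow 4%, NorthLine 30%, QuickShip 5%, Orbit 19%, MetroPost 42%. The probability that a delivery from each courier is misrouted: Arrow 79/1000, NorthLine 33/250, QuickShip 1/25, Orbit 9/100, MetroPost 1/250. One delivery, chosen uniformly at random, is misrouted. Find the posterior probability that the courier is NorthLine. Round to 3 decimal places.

0.623

Compute prior × likelihood for every hypothesis:
  Arrow: 0.04 × 0.079 = 0.00316
  NorthLine: 0.3 × 0.132 = 0.0396
  QuickShip: 0.05 × 0.04 = 0.002
  Orbit: 0.19 × 0.09 = 0.0171
  MetroPost: 0.42 × 0.004 = 0.00168
Total = 0.06354.
P(NorthLine | evidence) = 0.0396 / 0.06354 ≈ 0.623.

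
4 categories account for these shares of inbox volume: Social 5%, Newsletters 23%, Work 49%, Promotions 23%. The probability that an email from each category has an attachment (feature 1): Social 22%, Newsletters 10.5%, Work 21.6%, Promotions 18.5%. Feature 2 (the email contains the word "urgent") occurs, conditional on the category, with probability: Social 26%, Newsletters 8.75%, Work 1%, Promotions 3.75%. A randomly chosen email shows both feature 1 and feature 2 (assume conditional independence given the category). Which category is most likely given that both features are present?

Social

Compute prior × likelihood for every hypothesis:
  Social: 0.05 × 0.22 × 0.26 = 0.00286
  Newsletters: 0.23 × 0.105 × 0.0875 = 0.002113125
  Work: 0.49 × 0.216 × 0.01 = 0.0010584
  Promotions: 0.23 × 0.185 × 0.0375 = 0.001595625
Normalizing constant = 0.00762715.
Largest term belongs to Social, so Social is most probable.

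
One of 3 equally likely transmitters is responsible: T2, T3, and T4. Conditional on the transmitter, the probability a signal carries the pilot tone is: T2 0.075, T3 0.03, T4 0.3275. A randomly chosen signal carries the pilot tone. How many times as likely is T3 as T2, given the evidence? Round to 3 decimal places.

0.400

Since the prior is uniform, the posterior is proportional to the likelihood:
  T2: 0.075
  T3: 0.03
  T4: 0.3275
Sum = 0.4325.
The ratio is 0.03 / 0.075 (the normalizer cancels) = 0.400.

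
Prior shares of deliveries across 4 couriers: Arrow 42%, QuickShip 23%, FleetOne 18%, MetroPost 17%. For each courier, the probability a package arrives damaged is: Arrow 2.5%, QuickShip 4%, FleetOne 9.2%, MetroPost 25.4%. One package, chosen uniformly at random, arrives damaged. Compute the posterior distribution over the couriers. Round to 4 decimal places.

By Bayes' rule, posterior ∝ prior × likelihood:
  Arrow: 0.42 × 0.025 = 0.0105
  QuickShip: 0.23 × 0.04 = 0.0092
  FleetOne: 0.18 × 0.092 = 0.01656
  MetroPost: 0.17 × 0.254 = 0.04318
Normalizing constant = 0.07944.
P(Arrow | damaged) = 0.0105/0.07944 ≈ 0.1322
P(QuickShip | damaged) = 0.0092/0.07944 ≈ 0.1158
P(FleetOne | damaged) = 0.01656/0.07944 ≈ 0.2085
P(MetroPost | damaged) = 0.04318/0.07944 ≈ 0.5436
(Check: 0.1322+0.1158+0.2085+0.5436 = 1.0001.)

Arrow 0.1322, QuickShip 0.1158, FleetOne 0.2085, MetroPost 0.5436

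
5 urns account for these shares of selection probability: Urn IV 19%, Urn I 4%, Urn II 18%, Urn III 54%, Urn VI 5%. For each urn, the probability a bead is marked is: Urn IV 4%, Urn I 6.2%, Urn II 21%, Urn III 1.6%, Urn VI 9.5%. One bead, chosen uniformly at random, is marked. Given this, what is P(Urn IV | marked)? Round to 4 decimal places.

Unnormalized posteriors (prior × likelihood):
  Urn IV: 0.19 × 0.04 = 0.0076
  Urn I: 0.04 × 0.062 = 0.00248
  Urn II: 0.18 × 0.21 = 0.0378
  Urn III: 0.54 × 0.016 = 0.00864
  Urn VI: 0.05 × 0.095 = 0.00475
Total = 0.06127.
P(Urn IV | evidence) = 0.0076 / 0.06127 ≈ 0.1240.

0.1240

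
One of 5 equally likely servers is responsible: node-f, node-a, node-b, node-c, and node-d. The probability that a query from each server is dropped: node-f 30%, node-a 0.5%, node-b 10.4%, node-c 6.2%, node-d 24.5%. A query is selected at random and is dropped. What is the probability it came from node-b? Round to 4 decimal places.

With a uniform prior (1/5 each), posterior ∝ likelihood:
  node-f: 0.3
  node-a: 0.005
  node-b: 0.104
  node-c: 0.062
  node-d: 0.245
Normalizing constant = 0.716.
P(node-b | evidence) = 0.104 / 0.716 ≈ 0.1453.

0.1453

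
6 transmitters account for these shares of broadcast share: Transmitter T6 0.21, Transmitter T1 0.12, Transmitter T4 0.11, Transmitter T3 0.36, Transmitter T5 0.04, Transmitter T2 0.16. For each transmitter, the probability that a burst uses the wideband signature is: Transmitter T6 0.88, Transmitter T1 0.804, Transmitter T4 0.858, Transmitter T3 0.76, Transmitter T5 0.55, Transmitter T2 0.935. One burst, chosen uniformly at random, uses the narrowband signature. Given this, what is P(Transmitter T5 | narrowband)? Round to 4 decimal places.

Taking complements, P(narrowband | each) = Transmitter T6 0.12, Transmitter T1 0.196, Transmitter T4 0.142, Transmitter T3 0.24, Transmitter T5 0.45, Transmitter T2 0.065.
Prior × likelihood for each hypothesis:
  Transmitter T6: 0.21 × 0.12 = 0.0252
  Transmitter T1: 0.12 × 0.196 = 0.02352
  Transmitter T4: 0.11 × 0.142 = 0.01562
  Transmitter T3: 0.36 × 0.24 = 0.0864
  Transmitter T5: 0.04 × 0.45 = 0.018
  Transmitter T2: 0.16 × 0.065 = 0.0104
Total = 0.17914.
P(Transmitter T5 | evidence) = 0.018 / 0.17914 ≈ 0.1005.

0.1005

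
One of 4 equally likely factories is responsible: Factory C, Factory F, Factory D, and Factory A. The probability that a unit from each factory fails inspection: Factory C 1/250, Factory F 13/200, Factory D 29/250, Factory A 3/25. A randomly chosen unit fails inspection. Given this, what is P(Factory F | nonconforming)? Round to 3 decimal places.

Since the prior is uniform, the posterior is proportional to the likelihood:
  Factory C: 0.004
  Factory F: 0.065
  Factory D: 0.116
  Factory A: 0.12
Total = 0.305.
P(Factory F | evidence) = 0.065 / 0.305 ≈ 0.213.

0.213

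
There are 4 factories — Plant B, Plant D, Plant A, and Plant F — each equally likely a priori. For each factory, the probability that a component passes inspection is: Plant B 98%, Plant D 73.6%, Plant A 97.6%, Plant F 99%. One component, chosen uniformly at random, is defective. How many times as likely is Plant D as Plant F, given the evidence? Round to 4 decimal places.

26.4000

Taking complements, P(defective | each) = Plant B 0.02, Plant D 0.264, Plant A 0.024, Plant F 0.01.
With a uniform prior (1/4 each), posterior ∝ likelihood:
  Plant B: 0.02
  Plant D: 0.264
  Plant A: 0.024
  Plant F: 0.01
Total = 0.318.
The ratio is 0.264 / 0.01 (the normalizer cancels) = 26.4000.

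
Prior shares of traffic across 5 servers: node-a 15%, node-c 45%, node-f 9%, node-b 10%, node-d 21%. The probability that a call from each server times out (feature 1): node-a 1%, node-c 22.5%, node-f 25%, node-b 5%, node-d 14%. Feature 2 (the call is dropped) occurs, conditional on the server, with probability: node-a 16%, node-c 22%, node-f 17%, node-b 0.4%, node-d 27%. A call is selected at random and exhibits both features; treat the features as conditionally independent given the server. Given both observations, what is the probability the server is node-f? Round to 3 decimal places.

0.112

Compute prior × likelihood for every hypothesis:
  node-a: 0.15 × 0.01 × 0.16 = 0.00024
  node-c: 0.45 × 0.225 × 0.22 = 0.022275
  node-f: 0.09 × 0.25 × 0.17 = 0.003825
  node-b: 0.1 × 0.05 × 0.004 = 0.00002
  node-d: 0.21 × 0.14 × 0.27 = 0.007938
Total = 0.034298.
P(node-f | evidence) = 0.003825 / 0.034298 ≈ 0.112.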